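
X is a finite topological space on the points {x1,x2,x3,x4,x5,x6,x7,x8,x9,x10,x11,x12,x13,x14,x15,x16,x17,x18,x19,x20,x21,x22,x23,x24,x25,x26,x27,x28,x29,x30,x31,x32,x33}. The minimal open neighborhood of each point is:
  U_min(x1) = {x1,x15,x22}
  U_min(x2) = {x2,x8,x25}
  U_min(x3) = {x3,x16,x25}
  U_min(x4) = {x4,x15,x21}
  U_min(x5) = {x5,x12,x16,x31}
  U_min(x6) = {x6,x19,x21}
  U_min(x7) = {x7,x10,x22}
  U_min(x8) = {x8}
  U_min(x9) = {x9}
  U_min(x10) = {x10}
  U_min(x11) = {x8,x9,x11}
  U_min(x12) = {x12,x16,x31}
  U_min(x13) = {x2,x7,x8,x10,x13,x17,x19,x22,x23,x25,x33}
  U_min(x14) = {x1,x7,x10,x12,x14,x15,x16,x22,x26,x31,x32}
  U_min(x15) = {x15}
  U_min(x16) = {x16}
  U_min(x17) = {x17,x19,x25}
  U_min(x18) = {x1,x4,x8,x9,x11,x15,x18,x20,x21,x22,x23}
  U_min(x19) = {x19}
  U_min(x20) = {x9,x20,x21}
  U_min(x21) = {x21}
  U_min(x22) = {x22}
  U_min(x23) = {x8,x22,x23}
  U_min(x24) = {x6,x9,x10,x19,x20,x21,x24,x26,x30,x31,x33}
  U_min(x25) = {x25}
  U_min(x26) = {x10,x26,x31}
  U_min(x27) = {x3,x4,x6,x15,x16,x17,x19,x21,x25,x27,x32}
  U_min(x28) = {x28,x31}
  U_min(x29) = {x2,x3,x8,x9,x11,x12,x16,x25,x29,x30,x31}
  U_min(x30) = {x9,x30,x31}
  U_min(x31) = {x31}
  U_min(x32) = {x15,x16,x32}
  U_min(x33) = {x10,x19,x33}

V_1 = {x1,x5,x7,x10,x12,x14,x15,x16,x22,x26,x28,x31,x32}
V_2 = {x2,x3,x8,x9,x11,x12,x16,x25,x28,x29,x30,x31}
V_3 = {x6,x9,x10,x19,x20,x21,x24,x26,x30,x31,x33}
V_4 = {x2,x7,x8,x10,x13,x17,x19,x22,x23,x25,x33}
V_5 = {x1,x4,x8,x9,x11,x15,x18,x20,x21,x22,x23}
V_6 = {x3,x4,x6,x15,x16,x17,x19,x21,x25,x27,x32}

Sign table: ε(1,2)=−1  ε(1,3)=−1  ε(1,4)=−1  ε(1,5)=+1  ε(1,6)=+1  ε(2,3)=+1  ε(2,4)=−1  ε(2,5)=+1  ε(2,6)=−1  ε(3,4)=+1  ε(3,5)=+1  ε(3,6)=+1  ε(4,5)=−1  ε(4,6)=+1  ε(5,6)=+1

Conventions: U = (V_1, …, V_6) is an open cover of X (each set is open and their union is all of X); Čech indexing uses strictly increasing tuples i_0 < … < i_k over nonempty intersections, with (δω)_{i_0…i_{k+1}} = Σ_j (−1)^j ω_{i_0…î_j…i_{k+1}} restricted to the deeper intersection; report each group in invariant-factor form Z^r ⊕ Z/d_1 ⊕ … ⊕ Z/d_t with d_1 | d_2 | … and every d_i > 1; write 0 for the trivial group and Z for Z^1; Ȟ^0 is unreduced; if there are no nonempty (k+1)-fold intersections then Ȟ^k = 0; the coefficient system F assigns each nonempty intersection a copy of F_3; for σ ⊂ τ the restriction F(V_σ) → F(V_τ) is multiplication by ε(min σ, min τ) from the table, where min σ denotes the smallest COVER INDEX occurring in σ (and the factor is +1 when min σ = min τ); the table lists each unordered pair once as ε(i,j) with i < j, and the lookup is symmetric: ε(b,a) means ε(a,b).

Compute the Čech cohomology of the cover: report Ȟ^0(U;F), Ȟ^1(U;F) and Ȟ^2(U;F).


Ȟ^0 ≅ 0, Ȟ^1 ≅ 0, Ȟ^2 ≅ Z/3

intersection data:
  V12={x12,x16,x28,x31} V13={x10,x26,x31} V14={x7,x10,x22} V15={x1,x15,x22} V16={x15,x16,x32} V23={x9,x30,x31} V24={x2,x8,x25} V25={x8,x9,x11} V26={x3,x16,x25} V34={x10,x19,x33} V35={x9,x20,x21} V36={x6,x19,x21} V45={x8,x22,x23} V46={x17,x19,x25} V56={x4,x15,x21}
  V123={x31} V126={x16} V134={x10} V145={x22} V156={x15} V235={x9} V245={x8} V246={x25} V346={x19} V356={x21}
C dims 6,15,10; δ0: rk_F3 6; δ1: rk_F3 9
Ȟ^0 = (6 − 6) − 0 = 0, so Ȟ^0 ≅ 0
Ȟ^1 = (15 − 9) − 6 = 0, so Ȟ^1 ≅ 0
Ȟ^2 = (10 − 0) − 9 = 1, so Ȟ^2 ≅ Z/3


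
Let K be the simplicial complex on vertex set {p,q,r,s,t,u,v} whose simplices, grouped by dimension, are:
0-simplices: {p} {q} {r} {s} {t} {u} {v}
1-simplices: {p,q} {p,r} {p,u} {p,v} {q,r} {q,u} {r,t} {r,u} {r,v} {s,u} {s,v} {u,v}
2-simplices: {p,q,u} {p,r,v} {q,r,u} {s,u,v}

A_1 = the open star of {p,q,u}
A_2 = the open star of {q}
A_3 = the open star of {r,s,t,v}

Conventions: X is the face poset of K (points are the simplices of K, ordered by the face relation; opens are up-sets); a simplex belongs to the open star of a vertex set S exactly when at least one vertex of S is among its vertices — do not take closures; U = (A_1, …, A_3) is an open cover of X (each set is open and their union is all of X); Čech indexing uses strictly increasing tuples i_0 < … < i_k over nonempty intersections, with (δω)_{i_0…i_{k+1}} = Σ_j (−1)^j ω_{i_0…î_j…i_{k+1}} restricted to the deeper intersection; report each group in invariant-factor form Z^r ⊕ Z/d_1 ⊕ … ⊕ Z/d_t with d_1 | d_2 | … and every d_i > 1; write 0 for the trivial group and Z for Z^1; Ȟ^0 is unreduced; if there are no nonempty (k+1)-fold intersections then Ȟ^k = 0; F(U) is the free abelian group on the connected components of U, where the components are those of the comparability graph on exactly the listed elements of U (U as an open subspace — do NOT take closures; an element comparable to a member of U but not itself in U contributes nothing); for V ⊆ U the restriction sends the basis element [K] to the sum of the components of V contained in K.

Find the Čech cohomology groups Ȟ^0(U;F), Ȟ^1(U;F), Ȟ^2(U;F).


cover nerve:
  A1={{p},{q},{u},{p,q},{p,r},{p,u},{p,v},{q,r},{q,u},{r,u},{s,u},{u,v},{p,q,u},{p,r,v},{q,r,u},{s,u,v}} A2={{q},{p,q},{q,r},{q,u},{p,q,u},{q,r,u}} A3={{r},{s},{t},{v},{p,r},{p,v},{q,r},{r,t},{r,u},{r,v},{s,u},{s,v},{u,v},{p,r,v},{q,r,u},{s,u,v}}
  A12={{q},{p,q},{q,r},{q,u},{p,q,u},{q,r,u}} A13={{p,r},{p,v},{q,r},{r,u},{s,u},{u,v},{p,r,v},{q,r,u},{s,u,v}} A23={{q,r},{q,r,u}}
  A123={{q,r},{q,r,u}}
components per intersection:
  A1: {{p},{q},{u},{p,q},{p,r},{p,u},{p,v},{q,r},{q,u},{r,u},{s,u},{u,v},{p,q,u},{p,r,v},{q,r,u},{s,u,v}}
  A2: {{q},{p,q},{q,r},{q,u},{p,q,u},{q,r,u}}
  A3: {{r},{s},{t},{v},{p,r},{p,v},{q,r},{r,t},{r,u},{r,v},{s,u},{s,v},{u,v},{p,r,v},{q,r,u},{s,u,v}}
  A12: {{q},{p,q},{q,r},{q,u},{p,q,u},{q,r,u}}
  A13: {{p,r},{p,v},{p,r,v}} {{q,r},{r,u},{q,r,u}} {{s,u},{u,v},{s,u,v}}
  A23: {{q,r},{q,r,u}}
  A123: {{q,r},{q,r,u}}
C dims 3,5,1; δ0: rk 2, SNF 1^2; δ1: rk 1, SNF 1^1
Ȟ^0: (3−2)−0=1 ⇒ Z
Ȟ^1: (5−1)−2=2 ⇒ Z^2
Ȟ^2: (1−0)−1=0 ⇒ 0

Ȟ^0 = Z; Ȟ^1 = Z^2; Ȟ^2 = 0


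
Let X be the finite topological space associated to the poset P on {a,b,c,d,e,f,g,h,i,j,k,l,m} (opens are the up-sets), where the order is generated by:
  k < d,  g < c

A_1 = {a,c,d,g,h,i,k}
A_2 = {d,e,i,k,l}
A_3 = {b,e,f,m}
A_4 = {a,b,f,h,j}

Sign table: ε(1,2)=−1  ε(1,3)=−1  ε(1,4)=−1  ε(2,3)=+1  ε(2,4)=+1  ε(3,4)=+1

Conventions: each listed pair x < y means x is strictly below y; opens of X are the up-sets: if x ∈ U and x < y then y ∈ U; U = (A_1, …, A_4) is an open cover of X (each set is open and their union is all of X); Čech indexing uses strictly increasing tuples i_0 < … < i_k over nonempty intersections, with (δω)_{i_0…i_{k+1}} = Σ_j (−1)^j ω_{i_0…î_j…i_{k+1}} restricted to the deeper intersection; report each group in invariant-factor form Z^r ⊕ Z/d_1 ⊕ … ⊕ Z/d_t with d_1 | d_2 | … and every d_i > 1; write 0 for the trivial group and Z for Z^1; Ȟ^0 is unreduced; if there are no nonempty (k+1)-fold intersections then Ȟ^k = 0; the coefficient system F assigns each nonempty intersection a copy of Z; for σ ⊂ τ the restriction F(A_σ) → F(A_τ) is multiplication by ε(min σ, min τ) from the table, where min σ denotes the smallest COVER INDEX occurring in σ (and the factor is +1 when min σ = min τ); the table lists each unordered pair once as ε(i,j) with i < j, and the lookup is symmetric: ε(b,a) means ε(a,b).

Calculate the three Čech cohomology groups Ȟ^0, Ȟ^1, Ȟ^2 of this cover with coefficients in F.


Ȟ^0 = Z, Ȟ^1 = Z, Ȟ^2 = 0

nonempty overlaps:
  A12={d,i,k} A14={a,h} A23={e} A34={b,f}
C dims 4,4; δ0: rk 3, SNF 1^3
degree 0: 4−3−0 = 1 → Ȟ^0 ≅ Z
degree 1: 4−0−3 = 1 → Ȟ^1 ≅ Z
degree 2: 0−0−0 = 0 → Ȟ^2 ≅ 0


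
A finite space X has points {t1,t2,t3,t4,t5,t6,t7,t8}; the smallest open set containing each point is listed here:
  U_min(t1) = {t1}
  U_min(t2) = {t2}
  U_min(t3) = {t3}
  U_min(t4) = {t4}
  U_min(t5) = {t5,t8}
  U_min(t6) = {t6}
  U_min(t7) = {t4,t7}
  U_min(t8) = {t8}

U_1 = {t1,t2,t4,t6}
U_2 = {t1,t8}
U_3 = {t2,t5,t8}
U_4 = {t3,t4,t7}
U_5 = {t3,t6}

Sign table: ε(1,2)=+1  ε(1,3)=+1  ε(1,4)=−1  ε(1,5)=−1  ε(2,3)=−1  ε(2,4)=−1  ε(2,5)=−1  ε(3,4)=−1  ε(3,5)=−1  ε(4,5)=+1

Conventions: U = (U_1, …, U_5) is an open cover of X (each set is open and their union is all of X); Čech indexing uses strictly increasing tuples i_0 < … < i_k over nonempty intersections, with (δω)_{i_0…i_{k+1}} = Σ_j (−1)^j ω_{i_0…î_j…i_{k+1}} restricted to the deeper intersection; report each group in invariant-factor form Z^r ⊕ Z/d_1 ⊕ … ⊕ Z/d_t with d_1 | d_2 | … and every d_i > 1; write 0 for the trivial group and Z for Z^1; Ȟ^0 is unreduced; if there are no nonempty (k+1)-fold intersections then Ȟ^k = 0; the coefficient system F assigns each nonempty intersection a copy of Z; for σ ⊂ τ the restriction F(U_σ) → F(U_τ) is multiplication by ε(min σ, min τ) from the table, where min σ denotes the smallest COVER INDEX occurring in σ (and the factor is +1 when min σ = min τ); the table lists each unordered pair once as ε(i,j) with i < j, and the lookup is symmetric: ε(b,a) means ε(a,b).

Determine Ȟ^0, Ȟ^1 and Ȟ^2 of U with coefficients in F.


Ȟ^0 = 0, Ȟ^1 = Z ⊕ Z/2 and Ȟ^2 = 0

cover nerve:
  U12={t1} U13={t2} U14={t4} U15={t6} U23={t8} U45={t3}
C dims 5,6; δ0: rk 5, SNF 1^4·2
Ȟ^0: (5−5)−0=0 ⇒ 0
Ȟ^1: (6−0)−5=1 plus torsion [2] ⇒ Z ⊕ Z/2
Ȟ^2: (0−0)−0=0 ⇒ 0


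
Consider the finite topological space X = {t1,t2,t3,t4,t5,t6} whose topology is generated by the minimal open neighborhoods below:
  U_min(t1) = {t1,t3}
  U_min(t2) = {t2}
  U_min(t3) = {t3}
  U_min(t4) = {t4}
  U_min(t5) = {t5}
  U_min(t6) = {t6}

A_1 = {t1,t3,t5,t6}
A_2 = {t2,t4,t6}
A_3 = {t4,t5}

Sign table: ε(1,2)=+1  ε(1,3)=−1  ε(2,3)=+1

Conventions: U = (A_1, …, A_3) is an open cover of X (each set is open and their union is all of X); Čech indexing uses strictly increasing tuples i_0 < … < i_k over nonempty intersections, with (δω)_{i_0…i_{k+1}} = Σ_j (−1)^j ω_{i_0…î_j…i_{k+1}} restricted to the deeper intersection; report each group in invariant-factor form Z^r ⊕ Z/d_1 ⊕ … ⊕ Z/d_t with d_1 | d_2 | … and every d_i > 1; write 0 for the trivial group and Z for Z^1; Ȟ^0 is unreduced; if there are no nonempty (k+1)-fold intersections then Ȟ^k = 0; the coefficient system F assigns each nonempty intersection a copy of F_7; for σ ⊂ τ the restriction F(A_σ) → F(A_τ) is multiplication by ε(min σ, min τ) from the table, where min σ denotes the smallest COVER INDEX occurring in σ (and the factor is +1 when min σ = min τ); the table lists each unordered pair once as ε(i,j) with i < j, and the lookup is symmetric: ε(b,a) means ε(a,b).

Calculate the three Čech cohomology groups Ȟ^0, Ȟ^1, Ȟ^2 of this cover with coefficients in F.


intersection data:
  A12={t6} A13={t5} A23={t4}
C dims 3,3; δ0: rk_F7 3
Ȟ^0 = (3 − 3) − 0 = 0, so Ȟ^0 ≅ 0
Ȟ^1 = (3 − 0) − 3 = 0, so Ȟ^1 ≅ 0
Ȟ^2 = (0 − 0) − 0 = 0, so Ȟ^2 ≅ 0

Ȟ^0 ≅ 0, Ȟ^1 ≅ 0 and Ȟ^2 ≅ 0


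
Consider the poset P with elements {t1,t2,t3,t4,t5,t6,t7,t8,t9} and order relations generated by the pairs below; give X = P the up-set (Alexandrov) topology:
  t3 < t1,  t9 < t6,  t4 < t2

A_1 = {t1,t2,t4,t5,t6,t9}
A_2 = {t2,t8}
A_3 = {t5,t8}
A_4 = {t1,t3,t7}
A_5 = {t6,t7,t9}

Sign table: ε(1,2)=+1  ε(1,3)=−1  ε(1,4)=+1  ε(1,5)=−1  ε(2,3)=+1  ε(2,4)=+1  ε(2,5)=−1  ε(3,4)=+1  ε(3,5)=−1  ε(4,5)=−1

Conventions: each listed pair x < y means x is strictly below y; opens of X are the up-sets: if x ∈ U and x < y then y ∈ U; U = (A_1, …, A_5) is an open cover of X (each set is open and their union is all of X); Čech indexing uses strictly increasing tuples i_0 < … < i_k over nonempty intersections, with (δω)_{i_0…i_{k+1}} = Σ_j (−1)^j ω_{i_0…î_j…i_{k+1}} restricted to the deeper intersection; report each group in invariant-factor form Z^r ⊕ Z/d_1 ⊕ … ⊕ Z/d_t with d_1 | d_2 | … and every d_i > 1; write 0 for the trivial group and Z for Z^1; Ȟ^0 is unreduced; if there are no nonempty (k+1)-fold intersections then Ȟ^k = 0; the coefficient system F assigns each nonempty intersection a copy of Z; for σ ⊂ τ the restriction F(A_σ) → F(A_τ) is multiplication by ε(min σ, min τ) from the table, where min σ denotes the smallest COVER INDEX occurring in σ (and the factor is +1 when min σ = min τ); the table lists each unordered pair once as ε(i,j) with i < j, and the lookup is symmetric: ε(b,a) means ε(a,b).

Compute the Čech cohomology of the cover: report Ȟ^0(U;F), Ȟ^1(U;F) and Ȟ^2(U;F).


intersection data:
  A12={t2} A13={t5} A14={t1} A15={t6,t9} A23={t8} A45={t7}
C dims 5,6; δ0: rk 5, SNF 1^4·2
Ȟ^0 = (5 − 5) − 0 = 0, so Ȟ^0 ≅ 0
Ȟ^1 = (6 − 0) − 5 = 1 plus torsion [2], so Ȟ^1 ≅ Z ⊕ Z/2
Ȟ^2 = (0 − 0) − 0 = 0, so Ȟ^2 ≅ 0

Ȟ^0 ≅ 0; Ȟ^1 ≅ Z ⊕ Z/2; Ȟ^2 ≅ 0


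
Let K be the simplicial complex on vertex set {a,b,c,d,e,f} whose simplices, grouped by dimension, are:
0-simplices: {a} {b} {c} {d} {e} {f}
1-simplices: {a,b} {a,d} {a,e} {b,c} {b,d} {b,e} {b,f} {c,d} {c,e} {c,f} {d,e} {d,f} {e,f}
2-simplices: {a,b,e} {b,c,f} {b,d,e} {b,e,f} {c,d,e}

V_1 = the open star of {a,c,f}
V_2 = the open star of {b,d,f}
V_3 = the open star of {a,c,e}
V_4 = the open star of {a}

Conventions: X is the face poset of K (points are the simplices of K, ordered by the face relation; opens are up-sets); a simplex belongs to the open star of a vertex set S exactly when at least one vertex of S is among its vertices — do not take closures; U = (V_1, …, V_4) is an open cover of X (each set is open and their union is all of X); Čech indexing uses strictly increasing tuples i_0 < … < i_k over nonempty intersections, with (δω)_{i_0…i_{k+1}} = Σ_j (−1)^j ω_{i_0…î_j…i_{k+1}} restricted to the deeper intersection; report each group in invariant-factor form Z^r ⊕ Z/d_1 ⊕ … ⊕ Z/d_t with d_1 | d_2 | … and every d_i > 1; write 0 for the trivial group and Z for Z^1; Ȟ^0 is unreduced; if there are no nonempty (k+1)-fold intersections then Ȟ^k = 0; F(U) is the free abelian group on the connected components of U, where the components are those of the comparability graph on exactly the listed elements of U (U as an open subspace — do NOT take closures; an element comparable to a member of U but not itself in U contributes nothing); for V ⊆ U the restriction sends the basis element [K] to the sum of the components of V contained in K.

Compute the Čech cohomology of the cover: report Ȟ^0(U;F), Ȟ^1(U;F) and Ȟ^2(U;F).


Ȟ^0 ≅ Z; Ȟ^1 ≅ Z^2; Ȟ^2 ≅ 0

cover nerve:
  V1={{a},{c},{f},{a,b},{a,d},{a,e},{b,c},{b,f},{c,d},{c,e},{c,f},{d,f},{e,f},{a,b,e},{b,c,f},{b,e,f},{c,d,e}} V2={{b},{d},{f},{a,b},{a,d},{b,c},{b,d},{b,e},{b,f},{c,d},{c,f},{d,e},{d,f},{e,f},{a,b,e},{b,c,f},{b,d,e},{b,e,f},{c,d,e}} V3={{a},{c},{e},{a,b},{a,d},{a,e},{b,c},{b,e},{c,d},{c,e},{c,f},{d,e},{e,f},{a,b,e},{b,c,f},{b,d,e},{b,e,f},{c,d,e}} V4={{a},{a,b},{a,d},{a,e},{a,b,e}}
  V12={{f},{a,b},{a,d},{b,c},{b,f},{c,d},{c,f},{d,f},{e,f},{a,b,e},{b,c,f},{b,e,f},{c,d,e}} V13={{a},{c},{a,b},{a,d},{a,e},{b,c},{c,d},{c,e},{c,f},{e,f},{a,b,e},{b,c,f},{b,e,f},{c,d,e}} V14={{a},{a,b},{a,d},{a,e},{a,b,e}} V23={{a,b},{a,d},{b,c},{b,e},{c,d},{c,f},{d,e},{e,f},{a,b,e},{b,c,f},{b,d,e},{b,e,f},{c,d,e}} V24={{a,b},{a,d},{a,b,e}} V34={{a},{a,b},{a,d},{a,e},{a,b,e}}
  V123={{a,b},{a,d},{b,c},{c,d},{c,f},{e,f},{a,b,e},{b,c,f},{b,e,f},{c,d,e}} V124={{a,b},{a,d},{a,b,e}} V134={{a},{a,b},{a,d},{a,e},{a,b,e}} V234={{a,b},{a,d},{a,b,e}}
  V1234={{a,b},{a,d},{a,b,e}}
components per intersection:
  V1: {{a},{a,b},{a,d},{a,e},{a,b,e}} {{c},{f},{b,c},{b,f},{c,d},{c,e},{c,f},{d,f},{e,f},{b,c,f},{b,e,f},{c,d,e}}
  V2: {{b},{d},{f},{a,b},{a,d},{b,c},{b,d},{b,e},{b,f},{c,d},{c,f},{d,e},{d,f},{e,f},{a,b,e},{b,c,f},{b,d,e},{b,e,f},{c,d,e}}
  V3: {{a},{c},{e},{a,b},{a,d},{a,e},{b,c},{b,e},{c,d},{c,e},{c,f},{d,e},{e,f},{a,b,e},{b,c,f},{b,d,e},{b,e,f},{c,d,e}}
  V4: {{a},{a,b},{a,d},{a,e},{a,b,e}}
  V12: {{f},{b,c},{b,f},{c,f},{d,f},{e,f},{b,c,f},{b,e,f}} {{a,b},{a,b,e}} {{a,d}} {{c,d},{c,d,e}}
  V13: {{a},{a,b},{a,d},{a,e},{a,b,e}} {{c},{b,c},{c,d},{c,e},{c,f},{b,c,f},{c,d,e}} {{e,f},{b,e,f}}
  V14: {{a},{a,b},{a,d},{a,e},{a,b,e}}
  V23: {{a,b},{b,e},{c,d},{d,e},{e,f},{a,b,e},{b,d,e},{b,e,f},{c,d,e}} {{a,d}} {{b,c},{c,f},{b,c,f}}
  V24: {{a,b},{a,b,e}} {{a,d}}
  V34: {{a},{a,b},{a,d},{a,e},{a,b,e}}
  V123: {{a,b},{a,b,e}} {{a,d}} {{b,c},{c,f},{b,c,f}} {{c,d},{c,d,e}} {{e,f},{b,e,f}}
  V124: {{a,b},{a,b,e}} {{a,d}}
  V134: {{a},{a,b},{a,d},{a,e},{a,b,e}}
  V234: {{a,b},{a,b,e}} {{a,d}}
  V1234: {{a,b},{a,b,e}} {{a,d}}
C dims 5,14,10,2; δ0: rk 4, SNF 1^4; δ1: rk 8, SNF 1^8; δ2: rk 2, SNF 1^2
Ȟ^0: (5−4)−0=1 ⇒ Z
Ȟ^1: (14−8)−4=2 ⇒ Z^2
Ȟ^2: (10−2)−8=0 ⇒ 0


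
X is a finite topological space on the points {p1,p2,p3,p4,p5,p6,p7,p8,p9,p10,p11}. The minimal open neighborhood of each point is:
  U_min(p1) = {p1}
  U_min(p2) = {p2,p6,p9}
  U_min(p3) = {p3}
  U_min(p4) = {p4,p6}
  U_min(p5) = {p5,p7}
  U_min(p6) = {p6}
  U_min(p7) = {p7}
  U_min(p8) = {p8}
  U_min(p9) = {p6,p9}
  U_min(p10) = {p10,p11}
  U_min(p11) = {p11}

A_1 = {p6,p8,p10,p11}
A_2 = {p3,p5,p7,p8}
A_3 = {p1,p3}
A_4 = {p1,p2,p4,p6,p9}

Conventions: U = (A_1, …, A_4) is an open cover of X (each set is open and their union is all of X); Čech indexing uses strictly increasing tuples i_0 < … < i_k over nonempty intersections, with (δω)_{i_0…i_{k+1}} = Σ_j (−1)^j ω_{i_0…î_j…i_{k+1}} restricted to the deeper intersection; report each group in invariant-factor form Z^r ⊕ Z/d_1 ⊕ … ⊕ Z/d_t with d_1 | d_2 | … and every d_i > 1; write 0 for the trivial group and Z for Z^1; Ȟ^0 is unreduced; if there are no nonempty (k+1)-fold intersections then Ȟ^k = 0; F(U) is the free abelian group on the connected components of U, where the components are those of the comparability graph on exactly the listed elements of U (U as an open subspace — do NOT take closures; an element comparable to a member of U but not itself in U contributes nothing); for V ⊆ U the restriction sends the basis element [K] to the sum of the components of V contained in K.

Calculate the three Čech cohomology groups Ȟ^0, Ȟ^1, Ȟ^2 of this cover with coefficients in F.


Ȟ^0 = Z^6, Ȟ^1 = 0, Ȟ^2 = 0

cover nerve:
  A12={p8} A14={p6} A23={p3} A34={p1}
components per intersection:
  A1: {p6} {p8} {p10,p11}
  A2: {p3} {p5,p7} {p8}
  A3: {p1} {p3}
  A4: {p1} {p2,p4,p6,p9}
  A12: {p8}
  A14: {p6}
  A23: {p3}
  A34: {p1}
C dims 10,4; δ0: rk 4, SNF 1^4
Ȟ^0: (10−4)−0=6 ⇒ Z^6
Ȟ^1: (4−0)−4=0 ⇒ 0
Ȟ^2: (0−0)−0=0 ⇒ 0


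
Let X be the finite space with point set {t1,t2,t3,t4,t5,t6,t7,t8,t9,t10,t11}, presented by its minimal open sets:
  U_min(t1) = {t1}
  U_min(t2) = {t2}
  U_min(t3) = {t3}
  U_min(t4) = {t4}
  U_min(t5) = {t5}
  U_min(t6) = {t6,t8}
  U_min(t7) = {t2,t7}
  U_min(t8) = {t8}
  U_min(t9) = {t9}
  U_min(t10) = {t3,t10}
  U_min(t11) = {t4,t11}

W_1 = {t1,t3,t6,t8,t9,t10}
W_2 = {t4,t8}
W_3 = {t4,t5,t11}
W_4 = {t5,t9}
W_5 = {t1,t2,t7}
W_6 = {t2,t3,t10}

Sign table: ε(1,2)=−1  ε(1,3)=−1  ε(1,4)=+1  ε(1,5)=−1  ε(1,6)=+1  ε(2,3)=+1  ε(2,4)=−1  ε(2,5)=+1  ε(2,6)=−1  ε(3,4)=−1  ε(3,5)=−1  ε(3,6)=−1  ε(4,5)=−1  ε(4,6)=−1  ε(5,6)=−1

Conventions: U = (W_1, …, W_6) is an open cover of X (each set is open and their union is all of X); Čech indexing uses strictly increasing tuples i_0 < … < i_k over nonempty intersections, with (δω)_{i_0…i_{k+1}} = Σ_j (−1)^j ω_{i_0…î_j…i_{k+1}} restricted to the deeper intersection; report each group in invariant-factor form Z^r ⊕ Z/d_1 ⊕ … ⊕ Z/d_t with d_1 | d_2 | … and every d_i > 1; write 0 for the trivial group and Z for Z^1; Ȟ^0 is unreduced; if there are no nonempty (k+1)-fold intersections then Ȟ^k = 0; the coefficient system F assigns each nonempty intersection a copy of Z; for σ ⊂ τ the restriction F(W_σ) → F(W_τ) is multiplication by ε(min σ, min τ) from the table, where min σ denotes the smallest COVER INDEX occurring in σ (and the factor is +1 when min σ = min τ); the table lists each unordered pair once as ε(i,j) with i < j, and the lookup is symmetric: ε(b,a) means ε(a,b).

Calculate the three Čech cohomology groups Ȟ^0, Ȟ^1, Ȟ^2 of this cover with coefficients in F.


intersection data:
  W12={t8} W14={t9} W15={t1} W16={t3,t10} W23={t4} W34={t5} W56={t2}
C dims 6,7; δ0: rk 5, SNF 1^5
Ȟ^0 = (6 − 5) − 0 = 1, so Ȟ^0 ≅ Z
Ȟ^1 = (7 − 0) − 5 = 2, so Ȟ^1 ≅ Z^2
Ȟ^2 = (0 − 0) − 0 = 0, so Ȟ^2 ≅ 0

Ȟ^0 ≅ Z, Ȟ^1 ≅ Z^2, Ȟ^2 ≅ 0


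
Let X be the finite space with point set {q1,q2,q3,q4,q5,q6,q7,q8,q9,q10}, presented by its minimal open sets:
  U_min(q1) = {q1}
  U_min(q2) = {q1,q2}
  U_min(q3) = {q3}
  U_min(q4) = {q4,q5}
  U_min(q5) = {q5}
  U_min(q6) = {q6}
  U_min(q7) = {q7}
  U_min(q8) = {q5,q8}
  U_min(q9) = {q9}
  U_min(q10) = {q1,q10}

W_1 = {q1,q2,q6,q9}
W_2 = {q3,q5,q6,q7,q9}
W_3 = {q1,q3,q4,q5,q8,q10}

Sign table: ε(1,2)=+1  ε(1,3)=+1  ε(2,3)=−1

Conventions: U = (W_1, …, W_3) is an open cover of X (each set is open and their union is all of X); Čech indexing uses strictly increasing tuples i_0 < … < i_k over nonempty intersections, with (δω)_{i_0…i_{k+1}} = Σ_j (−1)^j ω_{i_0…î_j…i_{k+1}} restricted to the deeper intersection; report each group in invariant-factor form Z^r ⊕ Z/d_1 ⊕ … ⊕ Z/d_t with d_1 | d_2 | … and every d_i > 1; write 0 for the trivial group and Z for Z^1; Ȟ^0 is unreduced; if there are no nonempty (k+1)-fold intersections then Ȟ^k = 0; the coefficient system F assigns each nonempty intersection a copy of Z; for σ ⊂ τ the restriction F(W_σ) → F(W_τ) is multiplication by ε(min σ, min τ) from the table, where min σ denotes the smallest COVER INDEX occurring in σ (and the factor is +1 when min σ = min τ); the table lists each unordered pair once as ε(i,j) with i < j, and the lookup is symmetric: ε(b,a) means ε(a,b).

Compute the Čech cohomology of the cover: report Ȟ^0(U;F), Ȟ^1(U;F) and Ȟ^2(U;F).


nonempty overlaps:
  W12={q6,q9} W13={q1} W23={q3,q5}
C dims 3,3; δ0: rk 3, SNF 1^2·2
degree 0: 3−3−0 = 0 → Ȟ^0 ≅ 0
degree 1: 3−0−3 = 0 plus torsion [2] → Ȟ^1 ≅ Z/2
degree 2: 0−0−0 = 0 → Ȟ^2 ≅ 0

Ȟ^0 ≅ 0,  Ȟ^1 ≅ Z/2,  Ȟ^2 ≅ 0


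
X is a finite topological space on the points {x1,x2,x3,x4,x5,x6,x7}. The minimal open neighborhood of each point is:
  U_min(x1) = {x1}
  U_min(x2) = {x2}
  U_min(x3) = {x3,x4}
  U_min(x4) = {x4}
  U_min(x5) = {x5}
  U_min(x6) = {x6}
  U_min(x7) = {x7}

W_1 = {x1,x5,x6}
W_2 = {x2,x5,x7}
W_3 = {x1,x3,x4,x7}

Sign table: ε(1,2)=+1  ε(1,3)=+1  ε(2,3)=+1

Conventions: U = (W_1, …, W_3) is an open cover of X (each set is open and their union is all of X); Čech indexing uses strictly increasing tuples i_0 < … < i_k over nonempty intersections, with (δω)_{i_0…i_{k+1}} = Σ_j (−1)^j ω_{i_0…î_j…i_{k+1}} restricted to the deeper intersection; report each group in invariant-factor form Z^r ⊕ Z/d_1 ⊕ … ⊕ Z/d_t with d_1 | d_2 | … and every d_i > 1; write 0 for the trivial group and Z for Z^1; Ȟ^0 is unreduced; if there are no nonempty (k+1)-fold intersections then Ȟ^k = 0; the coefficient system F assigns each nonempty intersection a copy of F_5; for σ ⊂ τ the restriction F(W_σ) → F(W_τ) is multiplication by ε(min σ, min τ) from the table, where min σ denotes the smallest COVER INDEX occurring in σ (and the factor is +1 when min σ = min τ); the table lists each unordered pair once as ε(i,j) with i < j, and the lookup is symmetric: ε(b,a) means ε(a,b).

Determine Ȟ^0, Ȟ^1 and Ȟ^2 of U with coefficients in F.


nonempty intersections:
  W12={x5} W13={x1} W23={x7}
C dims 3,3; δ0: rk_F5 2
Ȟ^0: (3−2)−0=1 ⇒ Z/5
Ȟ^1: (3−0)−2=1 ⇒ Z/5
Ȟ^2: (0−0)−0=0 ⇒ 0

Ȟ^0 ≅ Z/5, Ȟ^1 ≅ Z/5, Ȟ^2 ≅ 0


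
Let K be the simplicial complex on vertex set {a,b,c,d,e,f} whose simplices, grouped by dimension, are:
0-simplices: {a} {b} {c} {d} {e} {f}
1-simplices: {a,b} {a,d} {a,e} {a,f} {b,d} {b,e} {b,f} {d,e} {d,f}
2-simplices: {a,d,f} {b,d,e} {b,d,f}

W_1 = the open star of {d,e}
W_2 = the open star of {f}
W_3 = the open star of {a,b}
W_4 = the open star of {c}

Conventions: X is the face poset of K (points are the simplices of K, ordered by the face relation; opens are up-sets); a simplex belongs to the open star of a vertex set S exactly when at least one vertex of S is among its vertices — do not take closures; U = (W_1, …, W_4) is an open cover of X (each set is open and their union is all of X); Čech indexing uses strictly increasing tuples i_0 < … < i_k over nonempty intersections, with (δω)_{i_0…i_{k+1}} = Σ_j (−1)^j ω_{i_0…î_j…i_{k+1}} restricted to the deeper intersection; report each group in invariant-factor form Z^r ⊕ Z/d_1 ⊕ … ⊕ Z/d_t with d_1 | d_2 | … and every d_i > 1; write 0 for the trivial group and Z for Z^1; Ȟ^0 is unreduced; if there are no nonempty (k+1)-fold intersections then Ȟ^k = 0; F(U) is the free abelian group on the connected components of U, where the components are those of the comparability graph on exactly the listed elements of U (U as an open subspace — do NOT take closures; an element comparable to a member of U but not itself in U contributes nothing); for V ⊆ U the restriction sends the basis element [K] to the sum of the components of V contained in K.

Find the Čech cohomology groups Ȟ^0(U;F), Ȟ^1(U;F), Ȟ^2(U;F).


Ȟ^0(U;F) ≅ Z^2, Ȟ^1(U;F) ≅ Z^2 and Ȟ^2(U;F) ≅ 0

nonempty overlaps:
  W1={{d},{e},{a,d},{a,e},{b,d},{b,e},{d,e},{d,f},{a,d,f},{b,d,e},{b,d,f}} W2={{f},{a,f},{b,f},{d,f},{a,d,f},{b,d,f}} W3={{a},{b},{a,b},{a,d},{a,e},{a,f},{b,d},{b,e},{b,f},{a,d,f},{b,d,e},{b,d,f}} W4={{c}}
  W12={{d,f},{a,d,f},{b,d,f}} W13={{a,d},{a,e},{b,d},{b,e},{a,d,f},{b,d,e},{b,d,f}} W23={{a,f},{b,f},{a,d,f},{b,d,f}}
  W123={{a,d,f},{b,d,f}}
components per intersection:
  W1: {{d},{e},{a,d},{a,e},{b,d},{b,e},{d,e},{d,f},{a,d,f},{b,d,e},{b,d,f}}
  W2: {{f},{a,f},{b,f},{d,f},{a,d,f},{b,d,f}}
  W3: {{a},{b},{a,b},{a,d},{a,e},{a,f},{b,d},{b,e},{b,f},{a,d,f},{b,d,e},{b,d,f}}
  W4: {{c}}
  W12: {{d,f},{a,d,f},{b,d,f}}
  W13: {{a,d},{a,d,f}} {{a,e}} {{b,d},{b,e},{b,d,e},{b,d,f}}
  W23: {{a,f},{a,d,f}} {{b,f},{b,d,f}}
  W123: {{a,d,f}} {{b,d,f}}
C dims 4,6,2; δ0: rk 2, SNF 1^2; δ1: rk 2, SNF 1^2
degree 0: 4−2−0 = 2 → Ȟ^0 ≅ Z^2
degree 1: 6−2−2 = 2 → Ȟ^1 ≅ Z^2
degree 2: 2−0−2 = 0 → Ȟ^2 ≅ 0


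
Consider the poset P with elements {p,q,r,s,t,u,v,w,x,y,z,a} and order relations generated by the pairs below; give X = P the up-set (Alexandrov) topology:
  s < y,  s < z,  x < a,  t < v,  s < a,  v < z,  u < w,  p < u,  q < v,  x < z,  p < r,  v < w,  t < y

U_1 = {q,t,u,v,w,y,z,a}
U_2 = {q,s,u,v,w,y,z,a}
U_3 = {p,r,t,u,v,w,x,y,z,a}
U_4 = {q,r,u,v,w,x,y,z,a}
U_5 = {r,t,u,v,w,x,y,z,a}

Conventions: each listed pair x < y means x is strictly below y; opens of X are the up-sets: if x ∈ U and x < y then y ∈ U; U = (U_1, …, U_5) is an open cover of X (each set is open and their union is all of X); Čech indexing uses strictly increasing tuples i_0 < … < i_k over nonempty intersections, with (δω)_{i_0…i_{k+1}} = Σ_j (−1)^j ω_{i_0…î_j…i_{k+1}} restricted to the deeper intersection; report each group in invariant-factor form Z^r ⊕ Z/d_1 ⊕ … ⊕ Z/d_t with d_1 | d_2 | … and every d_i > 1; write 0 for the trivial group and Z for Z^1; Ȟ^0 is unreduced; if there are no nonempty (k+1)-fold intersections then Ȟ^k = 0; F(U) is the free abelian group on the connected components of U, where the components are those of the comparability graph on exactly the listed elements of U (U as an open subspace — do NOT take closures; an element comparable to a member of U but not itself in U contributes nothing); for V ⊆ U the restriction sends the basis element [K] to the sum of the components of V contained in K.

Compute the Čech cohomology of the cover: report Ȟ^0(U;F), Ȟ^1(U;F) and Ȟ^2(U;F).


cover nerve:
  U12={q,u,v,w,y,z,a} U13={t,u,v,w,y,z,a} U14={q,u,v,w,y,z,a} U15={t,u,v,w,y,z,a} U23={u,v,w,y,z,a} U24={q,u,v,w,y,z,a} U25={u,v,w,y,z,a} U34={r,u,v,w,x,y,z,a} U35={r,t,u,v,w,x,y,z,a} U45={r,u,v,w,x,y,z,a}
  U123={u,v,w,y,z,a} U124={q,u,v,w,y,z,a} U125={u,v,w,y,z,a} U134={u,v,w,y,z,a} U135={t,u,v,w,y,z,a} U145={u,v,w,y,z,a} U234={u,v,w,y,z,a} U235={u,v,w,y,z,a} U245={u,v,w,y,z,a} U345={r,u,v,w,x,y,z,a}
  U1234={u,v,w,y,z,a} U1235={u,v,w,y,z,a} U1245={u,v,w,y,z,a} U1345={u,v,w,y,z,a} U2345={u,v,w,y,z,a}
  U12345={u,v,w,y,z,a}
components per intersection:
  U1: {q,t,u,v,w,y,z} {a}
  U2: {q,s,u,v,w,y,z,a}
  U3: {p,r,t,u,v,w,x,y,z,a}
  U4: {q,u,v,w,x,z,a} {r} {y}
  U5: {r} {t,u,v,w,x,y,z,a}
  U12: {q,u,v,w,z} {y} {a}
  U13: {t,u,v,w,y,z} {a}
  U14: {q,u,v,w,z} {y} {a}
  U15: {t,u,v,w,y,z} {a}
  U23: {u,v,w,z} {y} {a}
  U24: {q,u,v,w,z} {y} {a}
  U25: {u,v,w,z} {y} {a}
  U34: {r} {u,v,w,x,z,a} {y}
  U35: {r} {t,u,v,w,x,y,z,a}
  U45: {r} {u,v,w,x,z,a} {y}
  U123: {u,v,w,z} {y} {a}
  U124: {q,u,v,w,z} {y} {a}
  U125: {u,v,w,z} {y} {a}
  U134: {u,v,w,z} {y} {a}
  U135: {t,u,v,w,y,z} {a}
  U145: {u,v,w,z} {y} {a}
  U234: {u,v,w,z} {y} {a}
  U235: {u,v,w,z} {y} {a}
  U245: {u,v,w,z} {y} {a}
  U345: {r} {u,v,w,x,z,a} {y}
  U1234: {u,v,w,z} {y} {a}
  U1235: {u,v,w,z} {y} {a}
  U1245: {u,v,w,z} {y} {a}
  U1345: {u,v,w,z} {y} {a}
  U2345: {u,v,w,z} {y} {a}
  U12345: {u,v,w,z} {y} {a}
C dims 9,27,29,15; δ0: rk 8, SNF 1^8; δ1: rk 17, SNF 1^17; δ2: rk 12, SNF 1^12
Ȟ^0: (9−8)−0=1 ⇒ Z
Ȟ^1: (27−17)−8=2 ⇒ Z^2
Ȟ^2: (29−12)−17=0 ⇒ 0

Ȟ^0 = Z,  Ȟ^1 = Z^2,  Ȟ^2 = 0


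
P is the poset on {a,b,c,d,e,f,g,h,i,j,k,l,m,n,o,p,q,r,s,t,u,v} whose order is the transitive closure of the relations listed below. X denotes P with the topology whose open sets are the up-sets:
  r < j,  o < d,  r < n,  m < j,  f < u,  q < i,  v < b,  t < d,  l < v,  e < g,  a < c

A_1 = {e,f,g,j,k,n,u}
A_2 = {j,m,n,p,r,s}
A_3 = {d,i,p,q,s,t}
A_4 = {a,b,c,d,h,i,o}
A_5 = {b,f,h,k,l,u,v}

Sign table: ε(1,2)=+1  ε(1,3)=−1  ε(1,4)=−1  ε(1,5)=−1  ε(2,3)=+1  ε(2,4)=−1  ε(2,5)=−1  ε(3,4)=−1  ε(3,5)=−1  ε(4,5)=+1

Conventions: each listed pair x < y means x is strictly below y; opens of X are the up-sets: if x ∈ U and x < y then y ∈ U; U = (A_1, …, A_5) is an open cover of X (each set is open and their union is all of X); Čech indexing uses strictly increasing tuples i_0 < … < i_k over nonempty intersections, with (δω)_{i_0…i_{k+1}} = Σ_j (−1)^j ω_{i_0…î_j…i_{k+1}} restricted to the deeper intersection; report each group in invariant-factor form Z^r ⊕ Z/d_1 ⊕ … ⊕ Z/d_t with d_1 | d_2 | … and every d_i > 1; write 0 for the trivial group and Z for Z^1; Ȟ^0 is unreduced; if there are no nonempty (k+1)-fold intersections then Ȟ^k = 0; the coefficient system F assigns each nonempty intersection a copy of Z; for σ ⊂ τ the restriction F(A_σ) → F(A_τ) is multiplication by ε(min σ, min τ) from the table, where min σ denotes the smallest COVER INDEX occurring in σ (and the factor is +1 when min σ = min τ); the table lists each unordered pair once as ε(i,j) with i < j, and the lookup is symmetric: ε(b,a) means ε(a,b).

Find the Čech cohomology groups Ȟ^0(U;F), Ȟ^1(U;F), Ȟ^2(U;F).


nerve simplices:
  A12={j,n} A15={f,k,u} A23={p,s} A34={d,i} A45={b,h}
C dims 5,5; δ0: rk 4, SNF 1^4
degree 0: 5−4−0 = 1 → Ȟ^0 ≅ Z
degree 1: 5−0−4 = 1 → Ȟ^1 ≅ Z
degree 2: 0−0−0 = 0 → Ȟ^2 ≅ 0

Ȟ^0(U;F) ≅ Z,  Ȟ^1(U;F) ≅ Z,  Ȟ^2(U;F) ≅ 0


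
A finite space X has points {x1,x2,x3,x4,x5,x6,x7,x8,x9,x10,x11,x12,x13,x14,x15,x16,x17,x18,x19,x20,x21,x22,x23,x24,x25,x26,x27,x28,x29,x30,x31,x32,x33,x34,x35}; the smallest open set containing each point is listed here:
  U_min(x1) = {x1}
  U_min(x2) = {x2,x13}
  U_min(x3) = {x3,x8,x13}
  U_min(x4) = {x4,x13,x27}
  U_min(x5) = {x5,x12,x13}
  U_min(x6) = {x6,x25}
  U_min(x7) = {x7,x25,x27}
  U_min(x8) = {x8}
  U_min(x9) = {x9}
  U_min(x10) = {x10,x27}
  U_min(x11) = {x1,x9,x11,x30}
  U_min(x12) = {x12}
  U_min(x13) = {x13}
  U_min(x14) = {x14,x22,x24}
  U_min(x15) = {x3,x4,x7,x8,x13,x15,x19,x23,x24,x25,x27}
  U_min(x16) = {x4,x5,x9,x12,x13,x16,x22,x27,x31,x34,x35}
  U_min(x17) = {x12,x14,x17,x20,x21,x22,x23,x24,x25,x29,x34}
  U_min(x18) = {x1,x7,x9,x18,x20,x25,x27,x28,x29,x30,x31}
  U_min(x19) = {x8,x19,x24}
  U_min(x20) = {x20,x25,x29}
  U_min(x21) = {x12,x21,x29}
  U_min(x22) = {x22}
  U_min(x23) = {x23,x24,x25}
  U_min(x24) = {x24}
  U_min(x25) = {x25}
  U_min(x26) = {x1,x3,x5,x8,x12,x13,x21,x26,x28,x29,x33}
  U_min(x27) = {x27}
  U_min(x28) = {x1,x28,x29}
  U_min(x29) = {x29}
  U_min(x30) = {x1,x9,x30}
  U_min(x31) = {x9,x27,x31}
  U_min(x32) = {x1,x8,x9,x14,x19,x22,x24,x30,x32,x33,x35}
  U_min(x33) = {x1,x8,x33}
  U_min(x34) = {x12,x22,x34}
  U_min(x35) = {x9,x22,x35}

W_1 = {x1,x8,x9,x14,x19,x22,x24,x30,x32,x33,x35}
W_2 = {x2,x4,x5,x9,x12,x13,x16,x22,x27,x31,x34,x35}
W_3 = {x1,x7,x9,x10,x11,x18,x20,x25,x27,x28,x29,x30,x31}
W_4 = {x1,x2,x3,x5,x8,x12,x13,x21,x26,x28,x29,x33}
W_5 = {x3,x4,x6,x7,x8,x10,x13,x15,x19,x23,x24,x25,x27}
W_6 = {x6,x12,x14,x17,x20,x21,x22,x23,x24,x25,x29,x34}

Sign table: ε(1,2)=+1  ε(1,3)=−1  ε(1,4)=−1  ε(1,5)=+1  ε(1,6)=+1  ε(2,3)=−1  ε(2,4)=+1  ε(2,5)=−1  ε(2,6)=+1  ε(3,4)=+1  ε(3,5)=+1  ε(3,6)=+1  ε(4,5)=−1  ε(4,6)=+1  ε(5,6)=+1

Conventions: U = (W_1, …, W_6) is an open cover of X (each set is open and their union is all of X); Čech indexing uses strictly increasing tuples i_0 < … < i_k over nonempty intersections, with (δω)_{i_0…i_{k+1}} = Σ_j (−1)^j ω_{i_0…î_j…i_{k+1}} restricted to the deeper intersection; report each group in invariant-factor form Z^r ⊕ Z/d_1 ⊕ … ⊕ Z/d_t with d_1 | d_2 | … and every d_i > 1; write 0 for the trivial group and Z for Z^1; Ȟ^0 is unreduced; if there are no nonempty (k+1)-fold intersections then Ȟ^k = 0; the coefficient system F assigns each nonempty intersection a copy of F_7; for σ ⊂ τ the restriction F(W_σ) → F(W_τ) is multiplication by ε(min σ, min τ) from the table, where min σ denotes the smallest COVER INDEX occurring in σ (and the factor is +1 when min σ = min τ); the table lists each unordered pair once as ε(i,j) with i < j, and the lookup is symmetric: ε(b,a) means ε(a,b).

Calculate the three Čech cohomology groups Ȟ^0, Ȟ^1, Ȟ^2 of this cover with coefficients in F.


Ȟ^0 ≅ 0, Ȟ^1 ≅ 0, Ȟ^2 ≅ Z/7

nerve of the cover:
  W12={x9,x22,x35} W13={x1,x9,x30} W14={x1,x8,x33} W15={x8,x19,x24} W16={x14,x22,x24} W23={x9,x27,x31} W24={x2,x5,x12,x13} W25={x4,x13,x27} W26={x12,x22,x34} W34={x1,x28,x29} W35={x7,x10,x25,x27} W36={x20,x25,x29} W45={x3,x8,x13} W46={x12,x21,x29} W56={x6,x23,x24,x25}
  W123={x9} W126={x22} W134={x1} W145={x8} W156={x24} W235={x27} W245={x13} W246={x12} W346={x29} W356={x25}
C dims 6,15,10; δ0: rk_F7 6; δ1: rk_F7 9
Ȟ^0 = (6 − 6) − 0 = 0, so Ȟ^0 ≅ 0
Ȟ^1 = (15 − 9) − 6 = 0, so Ȟ^1 ≅ 0
Ȟ^2 = (10 − 0) − 9 = 1, so Ȟ^2 ≅ Z/7


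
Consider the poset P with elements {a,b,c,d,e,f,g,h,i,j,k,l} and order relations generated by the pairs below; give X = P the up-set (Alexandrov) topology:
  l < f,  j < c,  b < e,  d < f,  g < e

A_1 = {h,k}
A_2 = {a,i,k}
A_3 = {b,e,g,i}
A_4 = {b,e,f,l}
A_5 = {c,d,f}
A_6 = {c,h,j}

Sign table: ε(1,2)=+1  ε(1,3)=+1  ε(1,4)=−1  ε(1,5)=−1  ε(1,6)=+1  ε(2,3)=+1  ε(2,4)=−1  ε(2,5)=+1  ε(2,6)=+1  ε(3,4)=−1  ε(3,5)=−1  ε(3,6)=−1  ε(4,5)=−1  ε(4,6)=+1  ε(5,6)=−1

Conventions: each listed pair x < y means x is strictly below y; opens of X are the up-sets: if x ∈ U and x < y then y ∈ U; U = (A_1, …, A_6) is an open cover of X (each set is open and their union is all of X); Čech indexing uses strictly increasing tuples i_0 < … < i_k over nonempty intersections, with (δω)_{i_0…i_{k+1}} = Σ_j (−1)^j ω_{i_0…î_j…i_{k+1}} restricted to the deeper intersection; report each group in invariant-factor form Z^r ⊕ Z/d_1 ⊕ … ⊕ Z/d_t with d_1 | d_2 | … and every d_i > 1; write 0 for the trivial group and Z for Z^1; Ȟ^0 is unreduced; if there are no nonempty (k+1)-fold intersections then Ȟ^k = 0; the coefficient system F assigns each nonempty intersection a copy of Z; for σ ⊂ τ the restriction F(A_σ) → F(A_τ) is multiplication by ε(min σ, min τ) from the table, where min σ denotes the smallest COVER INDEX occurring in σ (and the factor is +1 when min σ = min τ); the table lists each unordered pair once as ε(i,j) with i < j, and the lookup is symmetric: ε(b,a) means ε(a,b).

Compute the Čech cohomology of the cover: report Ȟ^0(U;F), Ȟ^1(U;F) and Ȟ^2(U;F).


nerve of the cover:
  A12={k} A16={h} A23={i} A34={b,e} A45={f} A56={c}
C dims 6,6; δ0: rk 6, SNF 1^5·2
Ȟ^0 = (6 − 6) − 0 = 0, so Ȟ^0 ≅ 0
Ȟ^1 = (6 − 0) − 6 = 0 plus torsion [2], so Ȟ^1 ≅ Z/2
Ȟ^2 = (0 − 0) − 0 = 0, so Ȟ^2 ≅ 0

Ȟ^0 ≅ 0, Ȟ^1 ≅ Z/2, Ȟ^2 ≅ 0


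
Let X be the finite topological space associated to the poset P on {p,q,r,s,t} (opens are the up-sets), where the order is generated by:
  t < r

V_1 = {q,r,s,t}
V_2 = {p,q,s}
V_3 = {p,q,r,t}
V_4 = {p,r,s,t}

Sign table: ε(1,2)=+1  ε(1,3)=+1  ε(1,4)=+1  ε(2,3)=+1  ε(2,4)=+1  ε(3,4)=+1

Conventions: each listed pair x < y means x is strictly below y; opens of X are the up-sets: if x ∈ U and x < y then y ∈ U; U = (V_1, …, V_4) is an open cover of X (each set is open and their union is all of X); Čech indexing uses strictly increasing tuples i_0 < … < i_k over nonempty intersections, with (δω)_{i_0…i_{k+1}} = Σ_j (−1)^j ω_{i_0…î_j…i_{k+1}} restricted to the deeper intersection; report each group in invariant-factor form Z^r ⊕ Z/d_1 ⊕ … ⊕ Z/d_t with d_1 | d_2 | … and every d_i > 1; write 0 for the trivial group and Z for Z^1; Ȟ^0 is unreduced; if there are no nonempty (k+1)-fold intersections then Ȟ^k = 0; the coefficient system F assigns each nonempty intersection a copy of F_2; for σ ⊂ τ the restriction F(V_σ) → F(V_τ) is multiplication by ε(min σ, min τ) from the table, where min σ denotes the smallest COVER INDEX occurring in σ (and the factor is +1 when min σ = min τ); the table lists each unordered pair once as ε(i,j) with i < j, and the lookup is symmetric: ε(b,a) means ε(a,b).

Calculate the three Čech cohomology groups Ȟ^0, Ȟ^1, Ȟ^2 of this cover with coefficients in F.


intersection data:
  V12={q,s} V13={q,r,t} V14={r,s,t} V23={p,q} V24={p,s} V34={p,r,t}
  V123={q} V124={s} V134={r,t} V234={p}
C dims 4,6,4; δ0: rk_F2 3; δ1: rk_F2 3
Ȟ^0 = (4 − 3) − 0 = 1, so Ȟ^0 ≅ Z/2
Ȟ^1 = (6 − 3) − 3 = 0, so Ȟ^1 ≅ 0
Ȟ^2 = (4 − 0) − 3 = 1, so Ȟ^2 ≅ Z/2

Ȟ^0 ≅ Z/2,  Ȟ^1 ≅ 0,  Ȟ^2 ≅ Z/2


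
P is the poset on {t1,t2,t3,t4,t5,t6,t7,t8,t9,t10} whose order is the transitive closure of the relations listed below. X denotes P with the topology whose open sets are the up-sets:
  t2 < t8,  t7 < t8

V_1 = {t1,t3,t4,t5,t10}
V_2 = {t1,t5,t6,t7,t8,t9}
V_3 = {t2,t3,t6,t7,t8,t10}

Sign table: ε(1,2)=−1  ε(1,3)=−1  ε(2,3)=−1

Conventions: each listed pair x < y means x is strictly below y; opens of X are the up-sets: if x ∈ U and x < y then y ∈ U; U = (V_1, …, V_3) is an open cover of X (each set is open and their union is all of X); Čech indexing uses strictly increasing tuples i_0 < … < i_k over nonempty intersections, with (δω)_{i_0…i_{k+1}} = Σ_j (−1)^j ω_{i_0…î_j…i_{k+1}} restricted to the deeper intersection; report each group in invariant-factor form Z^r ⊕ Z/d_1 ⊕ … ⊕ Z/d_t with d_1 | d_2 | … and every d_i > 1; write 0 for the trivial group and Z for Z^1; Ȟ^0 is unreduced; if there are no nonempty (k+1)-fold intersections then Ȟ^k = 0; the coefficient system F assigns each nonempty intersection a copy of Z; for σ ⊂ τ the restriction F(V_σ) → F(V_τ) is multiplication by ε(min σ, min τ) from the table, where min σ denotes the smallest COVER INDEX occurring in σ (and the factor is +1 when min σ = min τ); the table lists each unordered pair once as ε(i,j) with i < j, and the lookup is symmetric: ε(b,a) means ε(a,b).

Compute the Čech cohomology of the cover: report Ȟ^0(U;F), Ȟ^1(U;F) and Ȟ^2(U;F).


nerve simplices:
  V12={t1,t5} V13={t3,t10} V23={t6,t7,t8}
C dims 3,3; δ0: rk 3, SNF 1^2·2
degree 0: 3−3−0 = 0 → Ȟ^0 ≅ 0
degree 1: 3−0−3 = 0 plus torsion [2] → Ȟ^1 ≅ Z/2
degree 2: 0−0−0 = 0 → Ȟ^2 ≅ 0

Ȟ^0 = 0,  Ȟ^1 = Z/2,  Ȟ^2 = 0
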